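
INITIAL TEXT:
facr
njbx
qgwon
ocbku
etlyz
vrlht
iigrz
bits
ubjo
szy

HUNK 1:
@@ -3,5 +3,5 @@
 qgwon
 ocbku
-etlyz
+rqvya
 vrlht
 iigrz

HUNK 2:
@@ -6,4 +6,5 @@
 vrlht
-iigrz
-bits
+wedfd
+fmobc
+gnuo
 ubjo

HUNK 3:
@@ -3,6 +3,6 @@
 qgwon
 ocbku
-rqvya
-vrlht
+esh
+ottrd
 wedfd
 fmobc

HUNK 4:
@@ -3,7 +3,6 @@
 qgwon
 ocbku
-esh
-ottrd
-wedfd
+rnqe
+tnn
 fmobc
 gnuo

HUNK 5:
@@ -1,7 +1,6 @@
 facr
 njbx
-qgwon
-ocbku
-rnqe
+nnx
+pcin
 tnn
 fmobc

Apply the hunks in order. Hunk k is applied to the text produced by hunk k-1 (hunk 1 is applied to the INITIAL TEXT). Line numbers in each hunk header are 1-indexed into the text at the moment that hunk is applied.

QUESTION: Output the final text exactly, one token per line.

Hunk 1: at line 3 remove [etlyz] add [rqvya] -> 10 lines: facr njbx qgwon ocbku rqvya vrlht iigrz bits ubjo szy
Hunk 2: at line 6 remove [iigrz,bits] add [wedfd,fmobc,gnuo] -> 11 lines: facr njbx qgwon ocbku rqvya vrlht wedfd fmobc gnuo ubjo szy
Hunk 3: at line 3 remove [rqvya,vrlht] add [esh,ottrd] -> 11 lines: facr njbx qgwon ocbku esh ottrd wedfd fmobc gnuo ubjo szy
Hunk 4: at line 3 remove [esh,ottrd,wedfd] add [rnqe,tnn] -> 10 lines: facr njbx qgwon ocbku rnqe tnn fmobc gnuo ubjo szy
Hunk 5: at line 1 remove [qgwon,ocbku,rnqe] add [nnx,pcin] -> 9 lines: facr njbx nnx pcin tnn fmobc gnuo ubjo szy

Answer: facr
njbx
nnx
pcin
tnn
fmobc
gnuo
ubjo
szy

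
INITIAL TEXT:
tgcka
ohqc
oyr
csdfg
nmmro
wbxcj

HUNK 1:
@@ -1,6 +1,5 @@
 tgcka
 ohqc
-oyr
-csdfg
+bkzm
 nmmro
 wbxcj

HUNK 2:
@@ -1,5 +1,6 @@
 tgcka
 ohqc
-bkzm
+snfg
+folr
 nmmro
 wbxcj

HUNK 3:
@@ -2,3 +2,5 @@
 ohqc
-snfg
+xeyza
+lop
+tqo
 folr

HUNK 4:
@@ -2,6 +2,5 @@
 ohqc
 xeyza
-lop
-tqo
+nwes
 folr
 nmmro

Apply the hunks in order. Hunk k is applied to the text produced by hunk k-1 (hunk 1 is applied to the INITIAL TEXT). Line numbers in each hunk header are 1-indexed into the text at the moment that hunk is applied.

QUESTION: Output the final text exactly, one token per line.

Answer: tgcka
ohqc
xeyza
nwes
folr
nmmro
wbxcj

Derivation:
Hunk 1: at line 1 remove [oyr,csdfg] add [bkzm] -> 5 lines: tgcka ohqc bkzm nmmro wbxcj
Hunk 2: at line 1 remove [bkzm] add [snfg,folr] -> 6 lines: tgcka ohqc snfg folr nmmro wbxcj
Hunk 3: at line 2 remove [snfg] add [xeyza,lop,tqo] -> 8 lines: tgcka ohqc xeyza lop tqo folr nmmro wbxcj
Hunk 4: at line 2 remove [lop,tqo] add [nwes] -> 7 lines: tgcka ohqc xeyza nwes folr nmmro wbxcj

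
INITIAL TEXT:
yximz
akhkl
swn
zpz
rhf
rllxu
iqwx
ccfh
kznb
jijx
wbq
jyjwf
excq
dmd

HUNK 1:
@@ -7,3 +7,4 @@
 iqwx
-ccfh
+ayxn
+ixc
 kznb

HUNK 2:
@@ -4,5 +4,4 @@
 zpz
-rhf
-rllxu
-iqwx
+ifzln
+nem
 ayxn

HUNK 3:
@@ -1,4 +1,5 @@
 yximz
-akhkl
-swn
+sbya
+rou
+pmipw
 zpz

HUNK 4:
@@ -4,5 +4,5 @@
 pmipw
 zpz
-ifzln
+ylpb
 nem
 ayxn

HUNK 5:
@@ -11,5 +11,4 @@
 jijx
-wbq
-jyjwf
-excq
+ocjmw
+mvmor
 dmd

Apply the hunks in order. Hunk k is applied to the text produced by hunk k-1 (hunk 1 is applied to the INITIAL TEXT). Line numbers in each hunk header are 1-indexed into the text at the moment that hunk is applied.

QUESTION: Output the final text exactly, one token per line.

Hunk 1: at line 7 remove [ccfh] add [ayxn,ixc] -> 15 lines: yximz akhkl swn zpz rhf rllxu iqwx ayxn ixc kznb jijx wbq jyjwf excq dmd
Hunk 2: at line 4 remove [rhf,rllxu,iqwx] add [ifzln,nem] -> 14 lines: yximz akhkl swn zpz ifzln nem ayxn ixc kznb jijx wbq jyjwf excq dmd
Hunk 3: at line 1 remove [akhkl,swn] add [sbya,rou,pmipw] -> 15 lines: yximz sbya rou pmipw zpz ifzln nem ayxn ixc kznb jijx wbq jyjwf excq dmd
Hunk 4: at line 4 remove [ifzln] add [ylpb] -> 15 lines: yximz sbya rou pmipw zpz ylpb nem ayxn ixc kznb jijx wbq jyjwf excq dmd
Hunk 5: at line 11 remove [wbq,jyjwf,excq] add [ocjmw,mvmor] -> 14 lines: yximz sbya rou pmipw zpz ylpb nem ayxn ixc kznb jijx ocjmw mvmor dmd

Answer: yximz
sbya
rou
pmipw
zpz
ylpb
nem
ayxn
ixc
kznb
jijx
ocjmw
mvmor
dmd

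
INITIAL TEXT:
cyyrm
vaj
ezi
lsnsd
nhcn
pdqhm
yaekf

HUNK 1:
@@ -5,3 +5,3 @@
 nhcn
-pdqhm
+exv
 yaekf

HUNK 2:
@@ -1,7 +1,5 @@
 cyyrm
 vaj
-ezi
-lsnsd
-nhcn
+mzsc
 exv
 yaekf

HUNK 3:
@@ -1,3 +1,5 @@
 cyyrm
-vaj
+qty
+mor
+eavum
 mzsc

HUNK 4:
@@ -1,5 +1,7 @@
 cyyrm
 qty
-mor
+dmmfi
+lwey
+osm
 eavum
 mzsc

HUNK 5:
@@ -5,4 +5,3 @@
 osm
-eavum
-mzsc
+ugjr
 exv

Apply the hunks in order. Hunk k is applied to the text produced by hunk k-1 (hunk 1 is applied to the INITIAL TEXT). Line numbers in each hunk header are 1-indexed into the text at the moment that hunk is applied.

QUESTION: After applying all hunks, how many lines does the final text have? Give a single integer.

Answer: 8

Derivation:
Hunk 1: at line 5 remove [pdqhm] add [exv] -> 7 lines: cyyrm vaj ezi lsnsd nhcn exv yaekf
Hunk 2: at line 1 remove [ezi,lsnsd,nhcn] add [mzsc] -> 5 lines: cyyrm vaj mzsc exv yaekf
Hunk 3: at line 1 remove [vaj] add [qty,mor,eavum] -> 7 lines: cyyrm qty mor eavum mzsc exv yaekf
Hunk 4: at line 1 remove [mor] add [dmmfi,lwey,osm] -> 9 lines: cyyrm qty dmmfi lwey osm eavum mzsc exv yaekf
Hunk 5: at line 5 remove [eavum,mzsc] add [ugjr] -> 8 lines: cyyrm qty dmmfi lwey osm ugjr exv yaekf
Final line count: 8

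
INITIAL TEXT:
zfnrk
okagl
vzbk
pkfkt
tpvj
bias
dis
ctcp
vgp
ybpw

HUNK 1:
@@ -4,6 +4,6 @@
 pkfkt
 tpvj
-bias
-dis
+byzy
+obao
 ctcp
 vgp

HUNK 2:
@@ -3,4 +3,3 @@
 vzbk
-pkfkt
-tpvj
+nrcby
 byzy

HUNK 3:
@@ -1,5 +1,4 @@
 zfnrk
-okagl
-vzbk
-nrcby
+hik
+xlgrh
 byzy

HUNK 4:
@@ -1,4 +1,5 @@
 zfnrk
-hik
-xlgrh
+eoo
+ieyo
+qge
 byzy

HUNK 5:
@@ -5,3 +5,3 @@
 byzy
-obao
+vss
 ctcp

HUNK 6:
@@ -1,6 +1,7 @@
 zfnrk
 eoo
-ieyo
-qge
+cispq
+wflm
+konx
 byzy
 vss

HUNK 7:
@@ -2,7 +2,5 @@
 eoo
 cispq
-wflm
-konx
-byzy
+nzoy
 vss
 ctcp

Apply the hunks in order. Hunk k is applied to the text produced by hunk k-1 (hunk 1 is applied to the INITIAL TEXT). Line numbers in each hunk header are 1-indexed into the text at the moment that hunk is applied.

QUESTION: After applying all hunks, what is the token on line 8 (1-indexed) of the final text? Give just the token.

Answer: ybpw

Derivation:
Hunk 1: at line 4 remove [bias,dis] add [byzy,obao] -> 10 lines: zfnrk okagl vzbk pkfkt tpvj byzy obao ctcp vgp ybpw
Hunk 2: at line 3 remove [pkfkt,tpvj] add [nrcby] -> 9 lines: zfnrk okagl vzbk nrcby byzy obao ctcp vgp ybpw
Hunk 3: at line 1 remove [okagl,vzbk,nrcby] add [hik,xlgrh] -> 8 lines: zfnrk hik xlgrh byzy obao ctcp vgp ybpw
Hunk 4: at line 1 remove [hik,xlgrh] add [eoo,ieyo,qge] -> 9 lines: zfnrk eoo ieyo qge byzy obao ctcp vgp ybpw
Hunk 5: at line 5 remove [obao] add [vss] -> 9 lines: zfnrk eoo ieyo qge byzy vss ctcp vgp ybpw
Hunk 6: at line 1 remove [ieyo,qge] add [cispq,wflm,konx] -> 10 lines: zfnrk eoo cispq wflm konx byzy vss ctcp vgp ybpw
Hunk 7: at line 2 remove [wflm,konx,byzy] add [nzoy] -> 8 lines: zfnrk eoo cispq nzoy vss ctcp vgp ybpw
Final line 8: ybpw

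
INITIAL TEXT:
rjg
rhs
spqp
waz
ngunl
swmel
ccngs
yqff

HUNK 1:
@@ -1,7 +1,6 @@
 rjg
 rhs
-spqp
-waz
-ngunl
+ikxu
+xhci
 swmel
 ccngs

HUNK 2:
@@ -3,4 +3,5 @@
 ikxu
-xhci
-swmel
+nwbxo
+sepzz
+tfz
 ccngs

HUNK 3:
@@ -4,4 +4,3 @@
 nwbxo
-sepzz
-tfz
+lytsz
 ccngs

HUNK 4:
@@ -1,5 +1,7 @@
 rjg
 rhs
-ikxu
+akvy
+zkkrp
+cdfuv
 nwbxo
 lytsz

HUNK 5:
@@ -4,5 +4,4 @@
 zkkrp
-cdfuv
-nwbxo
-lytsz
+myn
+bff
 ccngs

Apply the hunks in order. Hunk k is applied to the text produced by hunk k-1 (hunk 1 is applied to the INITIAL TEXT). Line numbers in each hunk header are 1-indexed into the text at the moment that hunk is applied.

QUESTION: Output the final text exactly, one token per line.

Answer: rjg
rhs
akvy
zkkrp
myn
bff
ccngs
yqff

Derivation:
Hunk 1: at line 1 remove [spqp,waz,ngunl] add [ikxu,xhci] -> 7 lines: rjg rhs ikxu xhci swmel ccngs yqff
Hunk 2: at line 3 remove [xhci,swmel] add [nwbxo,sepzz,tfz] -> 8 lines: rjg rhs ikxu nwbxo sepzz tfz ccngs yqff
Hunk 3: at line 4 remove [sepzz,tfz] add [lytsz] -> 7 lines: rjg rhs ikxu nwbxo lytsz ccngs yqff
Hunk 4: at line 1 remove [ikxu] add [akvy,zkkrp,cdfuv] -> 9 lines: rjg rhs akvy zkkrp cdfuv nwbxo lytsz ccngs yqff
Hunk 5: at line 4 remove [cdfuv,nwbxo,lytsz] add [myn,bff] -> 8 lines: rjg rhs akvy zkkrp myn bff ccngs yqff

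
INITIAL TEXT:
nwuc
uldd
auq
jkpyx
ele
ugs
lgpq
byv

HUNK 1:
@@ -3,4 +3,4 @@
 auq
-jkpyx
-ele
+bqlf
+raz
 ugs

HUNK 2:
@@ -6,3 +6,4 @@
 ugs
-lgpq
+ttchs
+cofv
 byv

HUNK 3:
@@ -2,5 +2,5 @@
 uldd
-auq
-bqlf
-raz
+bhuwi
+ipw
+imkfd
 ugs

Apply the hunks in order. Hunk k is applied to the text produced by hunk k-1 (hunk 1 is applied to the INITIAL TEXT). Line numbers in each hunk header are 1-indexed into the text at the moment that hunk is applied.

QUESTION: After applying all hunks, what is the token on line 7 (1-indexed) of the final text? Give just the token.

Answer: ttchs

Derivation:
Hunk 1: at line 3 remove [jkpyx,ele] add [bqlf,raz] -> 8 lines: nwuc uldd auq bqlf raz ugs lgpq byv
Hunk 2: at line 6 remove [lgpq] add [ttchs,cofv] -> 9 lines: nwuc uldd auq bqlf raz ugs ttchs cofv byv
Hunk 3: at line 2 remove [auq,bqlf,raz] add [bhuwi,ipw,imkfd] -> 9 lines: nwuc uldd bhuwi ipw imkfd ugs ttchs cofv byv
Final line 7: ttchs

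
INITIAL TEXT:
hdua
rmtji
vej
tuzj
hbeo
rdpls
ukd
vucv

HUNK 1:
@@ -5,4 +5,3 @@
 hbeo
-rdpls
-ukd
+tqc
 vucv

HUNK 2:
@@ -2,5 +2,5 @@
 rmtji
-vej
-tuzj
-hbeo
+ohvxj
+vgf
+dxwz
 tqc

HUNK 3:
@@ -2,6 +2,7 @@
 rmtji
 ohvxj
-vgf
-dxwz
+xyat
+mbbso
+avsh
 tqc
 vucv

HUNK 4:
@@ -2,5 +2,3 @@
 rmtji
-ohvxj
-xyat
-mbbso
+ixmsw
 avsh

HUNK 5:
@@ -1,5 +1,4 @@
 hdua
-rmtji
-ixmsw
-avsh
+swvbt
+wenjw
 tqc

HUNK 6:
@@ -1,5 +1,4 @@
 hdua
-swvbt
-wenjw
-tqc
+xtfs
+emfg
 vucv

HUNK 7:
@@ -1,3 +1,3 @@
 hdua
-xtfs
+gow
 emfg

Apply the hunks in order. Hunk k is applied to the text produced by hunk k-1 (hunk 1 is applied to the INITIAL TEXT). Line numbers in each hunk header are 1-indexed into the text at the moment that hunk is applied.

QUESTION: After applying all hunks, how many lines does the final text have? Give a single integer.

Answer: 4

Derivation:
Hunk 1: at line 5 remove [rdpls,ukd] add [tqc] -> 7 lines: hdua rmtji vej tuzj hbeo tqc vucv
Hunk 2: at line 2 remove [vej,tuzj,hbeo] add [ohvxj,vgf,dxwz] -> 7 lines: hdua rmtji ohvxj vgf dxwz tqc vucv
Hunk 3: at line 2 remove [vgf,dxwz] add [xyat,mbbso,avsh] -> 8 lines: hdua rmtji ohvxj xyat mbbso avsh tqc vucv
Hunk 4: at line 2 remove [ohvxj,xyat,mbbso] add [ixmsw] -> 6 lines: hdua rmtji ixmsw avsh tqc vucv
Hunk 5: at line 1 remove [rmtji,ixmsw,avsh] add [swvbt,wenjw] -> 5 lines: hdua swvbt wenjw tqc vucv
Hunk 6: at line 1 remove [swvbt,wenjw,tqc] add [xtfs,emfg] -> 4 lines: hdua xtfs emfg vucv
Hunk 7: at line 1 remove [xtfs] add [gow] -> 4 lines: hdua gow emfg vucv
Final line count: 4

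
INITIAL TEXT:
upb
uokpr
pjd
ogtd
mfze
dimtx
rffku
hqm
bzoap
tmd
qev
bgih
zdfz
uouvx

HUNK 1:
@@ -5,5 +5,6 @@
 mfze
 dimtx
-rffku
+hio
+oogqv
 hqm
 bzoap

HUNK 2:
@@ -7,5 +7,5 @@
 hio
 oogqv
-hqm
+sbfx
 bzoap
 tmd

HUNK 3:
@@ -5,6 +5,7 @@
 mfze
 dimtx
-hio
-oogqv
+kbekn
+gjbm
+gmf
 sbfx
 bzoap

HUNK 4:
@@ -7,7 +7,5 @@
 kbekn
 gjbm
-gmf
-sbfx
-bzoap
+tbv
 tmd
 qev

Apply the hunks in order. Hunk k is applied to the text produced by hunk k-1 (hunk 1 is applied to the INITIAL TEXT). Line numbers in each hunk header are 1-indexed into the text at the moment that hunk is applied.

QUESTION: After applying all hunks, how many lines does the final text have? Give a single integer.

Answer: 14

Derivation:
Hunk 1: at line 5 remove [rffku] add [hio,oogqv] -> 15 lines: upb uokpr pjd ogtd mfze dimtx hio oogqv hqm bzoap tmd qev bgih zdfz uouvx
Hunk 2: at line 7 remove [hqm] add [sbfx] -> 15 lines: upb uokpr pjd ogtd mfze dimtx hio oogqv sbfx bzoap tmd qev bgih zdfz uouvx
Hunk 3: at line 5 remove [hio,oogqv] add [kbekn,gjbm,gmf] -> 16 lines: upb uokpr pjd ogtd mfze dimtx kbekn gjbm gmf sbfx bzoap tmd qev bgih zdfz uouvx
Hunk 4: at line 7 remove [gmf,sbfx,bzoap] add [tbv] -> 14 lines: upb uokpr pjd ogtd mfze dimtx kbekn gjbm tbv tmd qev bgih zdfz uouvx
Final line count: 14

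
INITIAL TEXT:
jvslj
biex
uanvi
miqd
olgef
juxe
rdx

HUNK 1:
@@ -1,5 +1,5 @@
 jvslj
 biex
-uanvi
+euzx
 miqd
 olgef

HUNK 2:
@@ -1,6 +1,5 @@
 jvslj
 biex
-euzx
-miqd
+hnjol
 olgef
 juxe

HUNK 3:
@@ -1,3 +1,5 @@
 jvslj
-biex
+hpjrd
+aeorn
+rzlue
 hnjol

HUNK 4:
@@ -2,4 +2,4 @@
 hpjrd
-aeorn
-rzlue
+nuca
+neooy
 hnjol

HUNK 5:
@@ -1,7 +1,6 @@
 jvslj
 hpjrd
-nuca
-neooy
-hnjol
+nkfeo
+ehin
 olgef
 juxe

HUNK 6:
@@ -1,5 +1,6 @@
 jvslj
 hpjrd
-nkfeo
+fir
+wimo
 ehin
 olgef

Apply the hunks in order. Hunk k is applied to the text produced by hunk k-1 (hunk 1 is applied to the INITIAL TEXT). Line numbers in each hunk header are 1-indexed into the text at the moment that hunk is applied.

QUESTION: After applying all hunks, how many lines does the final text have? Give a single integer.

Hunk 1: at line 1 remove [uanvi] add [euzx] -> 7 lines: jvslj biex euzx miqd olgef juxe rdx
Hunk 2: at line 1 remove [euzx,miqd] add [hnjol] -> 6 lines: jvslj biex hnjol olgef juxe rdx
Hunk 3: at line 1 remove [biex] add [hpjrd,aeorn,rzlue] -> 8 lines: jvslj hpjrd aeorn rzlue hnjol olgef juxe rdx
Hunk 4: at line 2 remove [aeorn,rzlue] add [nuca,neooy] -> 8 lines: jvslj hpjrd nuca neooy hnjol olgef juxe rdx
Hunk 5: at line 1 remove [nuca,neooy,hnjol] add [nkfeo,ehin] -> 7 lines: jvslj hpjrd nkfeo ehin olgef juxe rdx
Hunk 6: at line 1 remove [nkfeo] add [fir,wimo] -> 8 lines: jvslj hpjrd fir wimo ehin olgef juxe rdx
Final line count: 8

Answer: 8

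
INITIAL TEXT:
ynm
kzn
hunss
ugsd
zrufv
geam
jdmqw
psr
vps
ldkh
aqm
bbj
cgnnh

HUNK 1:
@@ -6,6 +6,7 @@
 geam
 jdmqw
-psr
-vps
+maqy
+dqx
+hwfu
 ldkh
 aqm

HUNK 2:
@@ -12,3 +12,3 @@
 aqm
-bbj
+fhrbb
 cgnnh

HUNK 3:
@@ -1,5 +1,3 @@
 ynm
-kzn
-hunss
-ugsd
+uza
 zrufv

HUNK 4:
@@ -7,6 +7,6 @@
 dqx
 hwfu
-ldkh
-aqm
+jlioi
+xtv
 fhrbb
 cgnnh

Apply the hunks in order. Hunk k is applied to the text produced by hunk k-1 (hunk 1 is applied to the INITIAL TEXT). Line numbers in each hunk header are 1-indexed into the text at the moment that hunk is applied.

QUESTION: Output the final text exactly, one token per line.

Answer: ynm
uza
zrufv
geam
jdmqw
maqy
dqx
hwfu
jlioi
xtv
fhrbb
cgnnh

Derivation:
Hunk 1: at line 6 remove [psr,vps] add [maqy,dqx,hwfu] -> 14 lines: ynm kzn hunss ugsd zrufv geam jdmqw maqy dqx hwfu ldkh aqm bbj cgnnh
Hunk 2: at line 12 remove [bbj] add [fhrbb] -> 14 lines: ynm kzn hunss ugsd zrufv geam jdmqw maqy dqx hwfu ldkh aqm fhrbb cgnnh
Hunk 3: at line 1 remove [kzn,hunss,ugsd] add [uza] -> 12 lines: ynm uza zrufv geam jdmqw maqy dqx hwfu ldkh aqm fhrbb cgnnh
Hunk 4: at line 7 remove [ldkh,aqm] add [jlioi,xtv] -> 12 lines: ynm uza zrufv geam jdmqw maqy dqx hwfu jlioi xtv fhrbb cgnnh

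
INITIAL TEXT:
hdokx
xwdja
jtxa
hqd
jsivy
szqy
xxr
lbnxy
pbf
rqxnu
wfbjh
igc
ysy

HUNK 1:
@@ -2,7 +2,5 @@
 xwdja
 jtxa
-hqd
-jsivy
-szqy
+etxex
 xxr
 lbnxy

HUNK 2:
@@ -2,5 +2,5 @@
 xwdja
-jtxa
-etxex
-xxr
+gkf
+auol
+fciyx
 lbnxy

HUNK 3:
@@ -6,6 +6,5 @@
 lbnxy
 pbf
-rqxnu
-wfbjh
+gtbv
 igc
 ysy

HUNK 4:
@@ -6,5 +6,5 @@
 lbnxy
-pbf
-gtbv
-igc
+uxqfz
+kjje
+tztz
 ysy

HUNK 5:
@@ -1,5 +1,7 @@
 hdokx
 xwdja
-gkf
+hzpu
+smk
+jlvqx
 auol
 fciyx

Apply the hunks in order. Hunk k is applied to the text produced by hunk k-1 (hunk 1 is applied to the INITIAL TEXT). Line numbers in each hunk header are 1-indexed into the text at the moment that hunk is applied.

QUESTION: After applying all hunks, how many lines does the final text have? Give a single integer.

Answer: 12

Derivation:
Hunk 1: at line 2 remove [hqd,jsivy,szqy] add [etxex] -> 11 lines: hdokx xwdja jtxa etxex xxr lbnxy pbf rqxnu wfbjh igc ysy
Hunk 2: at line 2 remove [jtxa,etxex,xxr] add [gkf,auol,fciyx] -> 11 lines: hdokx xwdja gkf auol fciyx lbnxy pbf rqxnu wfbjh igc ysy
Hunk 3: at line 6 remove [rqxnu,wfbjh] add [gtbv] -> 10 lines: hdokx xwdja gkf auol fciyx lbnxy pbf gtbv igc ysy
Hunk 4: at line 6 remove [pbf,gtbv,igc] add [uxqfz,kjje,tztz] -> 10 lines: hdokx xwdja gkf auol fciyx lbnxy uxqfz kjje tztz ysy
Hunk 5: at line 1 remove [gkf] add [hzpu,smk,jlvqx] -> 12 lines: hdokx xwdja hzpu smk jlvqx auol fciyx lbnxy uxqfz kjje tztz ysy
Final line count: 12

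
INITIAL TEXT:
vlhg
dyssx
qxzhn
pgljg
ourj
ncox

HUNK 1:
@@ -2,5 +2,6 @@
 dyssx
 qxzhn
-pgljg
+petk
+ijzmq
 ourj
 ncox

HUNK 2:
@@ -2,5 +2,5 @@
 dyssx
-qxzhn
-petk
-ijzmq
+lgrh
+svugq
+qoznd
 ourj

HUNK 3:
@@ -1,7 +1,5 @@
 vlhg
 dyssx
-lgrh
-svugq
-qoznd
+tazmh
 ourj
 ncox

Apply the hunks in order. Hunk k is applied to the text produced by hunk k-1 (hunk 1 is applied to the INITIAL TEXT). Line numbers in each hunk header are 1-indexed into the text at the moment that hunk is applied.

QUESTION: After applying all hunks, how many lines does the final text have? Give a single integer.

Answer: 5

Derivation:
Hunk 1: at line 2 remove [pgljg] add [petk,ijzmq] -> 7 lines: vlhg dyssx qxzhn petk ijzmq ourj ncox
Hunk 2: at line 2 remove [qxzhn,petk,ijzmq] add [lgrh,svugq,qoznd] -> 7 lines: vlhg dyssx lgrh svugq qoznd ourj ncox
Hunk 3: at line 1 remove [lgrh,svugq,qoznd] add [tazmh] -> 5 lines: vlhg dyssx tazmh ourj ncox
Final line count: 5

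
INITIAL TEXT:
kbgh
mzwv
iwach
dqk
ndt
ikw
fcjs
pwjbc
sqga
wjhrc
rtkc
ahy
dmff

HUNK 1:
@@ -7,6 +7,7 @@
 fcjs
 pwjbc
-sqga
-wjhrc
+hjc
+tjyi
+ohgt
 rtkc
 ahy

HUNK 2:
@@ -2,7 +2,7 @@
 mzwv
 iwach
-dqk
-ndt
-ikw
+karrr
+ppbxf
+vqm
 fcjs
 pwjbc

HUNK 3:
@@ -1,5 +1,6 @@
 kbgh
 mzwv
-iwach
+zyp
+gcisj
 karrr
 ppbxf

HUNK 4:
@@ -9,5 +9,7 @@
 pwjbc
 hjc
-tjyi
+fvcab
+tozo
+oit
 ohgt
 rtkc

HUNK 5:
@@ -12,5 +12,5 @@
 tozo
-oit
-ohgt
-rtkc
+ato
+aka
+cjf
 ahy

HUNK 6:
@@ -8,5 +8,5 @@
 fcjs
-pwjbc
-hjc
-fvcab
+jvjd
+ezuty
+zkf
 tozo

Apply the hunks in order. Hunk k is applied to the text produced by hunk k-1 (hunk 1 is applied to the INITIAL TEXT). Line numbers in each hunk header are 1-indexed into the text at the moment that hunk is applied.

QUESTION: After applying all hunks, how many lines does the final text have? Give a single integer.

Answer: 17

Derivation:
Hunk 1: at line 7 remove [sqga,wjhrc] add [hjc,tjyi,ohgt] -> 14 lines: kbgh mzwv iwach dqk ndt ikw fcjs pwjbc hjc tjyi ohgt rtkc ahy dmff
Hunk 2: at line 2 remove [dqk,ndt,ikw] add [karrr,ppbxf,vqm] -> 14 lines: kbgh mzwv iwach karrr ppbxf vqm fcjs pwjbc hjc tjyi ohgt rtkc ahy dmff
Hunk 3: at line 1 remove [iwach] add [zyp,gcisj] -> 15 lines: kbgh mzwv zyp gcisj karrr ppbxf vqm fcjs pwjbc hjc tjyi ohgt rtkc ahy dmff
Hunk 4: at line 9 remove [tjyi] add [fvcab,tozo,oit] -> 17 lines: kbgh mzwv zyp gcisj karrr ppbxf vqm fcjs pwjbc hjc fvcab tozo oit ohgt rtkc ahy dmff
Hunk 5: at line 12 remove [oit,ohgt,rtkc] add [ato,aka,cjf] -> 17 lines: kbgh mzwv zyp gcisj karrr ppbxf vqm fcjs pwjbc hjc fvcab tozo ato aka cjf ahy dmff
Hunk 6: at line 8 remove [pwjbc,hjc,fvcab] add [jvjd,ezuty,zkf] -> 17 lines: kbgh mzwv zyp gcisj karrr ppbxf vqm fcjs jvjd ezuty zkf tozo ato aka cjf ahy dmff
Final line count: 17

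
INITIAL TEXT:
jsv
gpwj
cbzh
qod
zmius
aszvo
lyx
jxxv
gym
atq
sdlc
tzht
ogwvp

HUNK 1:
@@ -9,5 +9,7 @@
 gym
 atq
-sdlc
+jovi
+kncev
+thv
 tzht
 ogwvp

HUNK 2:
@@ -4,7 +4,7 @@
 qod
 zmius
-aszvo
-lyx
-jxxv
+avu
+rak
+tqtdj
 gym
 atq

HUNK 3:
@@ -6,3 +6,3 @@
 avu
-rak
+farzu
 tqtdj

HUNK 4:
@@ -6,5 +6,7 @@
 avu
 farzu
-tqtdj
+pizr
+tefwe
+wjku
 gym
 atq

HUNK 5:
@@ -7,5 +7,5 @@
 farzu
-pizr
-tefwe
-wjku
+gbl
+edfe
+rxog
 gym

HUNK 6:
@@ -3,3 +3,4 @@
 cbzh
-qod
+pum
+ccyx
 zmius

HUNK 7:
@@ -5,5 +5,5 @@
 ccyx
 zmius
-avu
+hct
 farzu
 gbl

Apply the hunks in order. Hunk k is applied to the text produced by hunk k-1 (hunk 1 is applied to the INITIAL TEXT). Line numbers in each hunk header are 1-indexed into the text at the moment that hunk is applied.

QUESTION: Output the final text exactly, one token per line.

Answer: jsv
gpwj
cbzh
pum
ccyx
zmius
hct
farzu
gbl
edfe
rxog
gym
atq
jovi
kncev
thv
tzht
ogwvp

Derivation:
Hunk 1: at line 9 remove [sdlc] add [jovi,kncev,thv] -> 15 lines: jsv gpwj cbzh qod zmius aszvo lyx jxxv gym atq jovi kncev thv tzht ogwvp
Hunk 2: at line 4 remove [aszvo,lyx,jxxv] add [avu,rak,tqtdj] -> 15 lines: jsv gpwj cbzh qod zmius avu rak tqtdj gym atq jovi kncev thv tzht ogwvp
Hunk 3: at line 6 remove [rak] add [farzu] -> 15 lines: jsv gpwj cbzh qod zmius avu farzu tqtdj gym atq jovi kncev thv tzht ogwvp
Hunk 4: at line 6 remove [tqtdj] add [pizr,tefwe,wjku] -> 17 lines: jsv gpwj cbzh qod zmius avu farzu pizr tefwe wjku gym atq jovi kncev thv tzht ogwvp
Hunk 5: at line 7 remove [pizr,tefwe,wjku] add [gbl,edfe,rxog] -> 17 lines: jsv gpwj cbzh qod zmius avu farzu gbl edfe rxog gym atq jovi kncev thv tzht ogwvp
Hunk 6: at line 3 remove [qod] add [pum,ccyx] -> 18 lines: jsv gpwj cbzh pum ccyx zmius avu farzu gbl edfe rxog gym atq jovi kncev thv tzht ogwvp
Hunk 7: at line 5 remove [avu] add [hct] -> 18 lines: jsv gpwj cbzh pum ccyx zmius hct farzu gbl edfe rxog gym atq jovi kncev thv tzht ogwvp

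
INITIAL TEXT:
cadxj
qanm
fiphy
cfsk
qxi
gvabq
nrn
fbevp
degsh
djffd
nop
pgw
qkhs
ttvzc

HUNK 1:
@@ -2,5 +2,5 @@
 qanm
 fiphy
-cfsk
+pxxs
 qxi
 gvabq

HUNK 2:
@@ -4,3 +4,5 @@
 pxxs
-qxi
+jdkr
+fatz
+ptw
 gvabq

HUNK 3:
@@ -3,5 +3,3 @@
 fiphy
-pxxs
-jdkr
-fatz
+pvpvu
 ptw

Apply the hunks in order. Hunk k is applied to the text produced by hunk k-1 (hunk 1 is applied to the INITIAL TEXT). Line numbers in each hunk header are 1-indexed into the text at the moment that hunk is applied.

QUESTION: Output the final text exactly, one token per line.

Hunk 1: at line 2 remove [cfsk] add [pxxs] -> 14 lines: cadxj qanm fiphy pxxs qxi gvabq nrn fbevp degsh djffd nop pgw qkhs ttvzc
Hunk 2: at line 4 remove [qxi] add [jdkr,fatz,ptw] -> 16 lines: cadxj qanm fiphy pxxs jdkr fatz ptw gvabq nrn fbevp degsh djffd nop pgw qkhs ttvzc
Hunk 3: at line 3 remove [pxxs,jdkr,fatz] add [pvpvu] -> 14 lines: cadxj qanm fiphy pvpvu ptw gvabq nrn fbevp degsh djffd nop pgw qkhs ttvzc

Answer: cadxj
qanm
fiphy
pvpvu
ptw
gvabq
nrn
fbevp
degsh
djffd
nop
pgw
qkhs
ttvzc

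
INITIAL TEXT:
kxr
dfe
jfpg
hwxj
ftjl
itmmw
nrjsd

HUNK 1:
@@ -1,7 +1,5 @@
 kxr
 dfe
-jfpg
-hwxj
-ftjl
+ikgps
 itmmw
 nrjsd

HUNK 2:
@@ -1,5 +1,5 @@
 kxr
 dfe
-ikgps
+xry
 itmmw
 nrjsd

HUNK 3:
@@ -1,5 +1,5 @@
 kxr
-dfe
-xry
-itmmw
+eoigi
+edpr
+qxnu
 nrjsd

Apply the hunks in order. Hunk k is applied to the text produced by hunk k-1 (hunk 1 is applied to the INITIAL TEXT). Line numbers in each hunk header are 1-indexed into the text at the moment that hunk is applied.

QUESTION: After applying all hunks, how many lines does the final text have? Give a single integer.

Answer: 5

Derivation:
Hunk 1: at line 1 remove [jfpg,hwxj,ftjl] add [ikgps] -> 5 lines: kxr dfe ikgps itmmw nrjsd
Hunk 2: at line 1 remove [ikgps] add [xry] -> 5 lines: kxr dfe xry itmmw nrjsd
Hunk 3: at line 1 remove [dfe,xry,itmmw] add [eoigi,edpr,qxnu] -> 5 lines: kxr eoigi edpr qxnu nrjsd
Final line count: 5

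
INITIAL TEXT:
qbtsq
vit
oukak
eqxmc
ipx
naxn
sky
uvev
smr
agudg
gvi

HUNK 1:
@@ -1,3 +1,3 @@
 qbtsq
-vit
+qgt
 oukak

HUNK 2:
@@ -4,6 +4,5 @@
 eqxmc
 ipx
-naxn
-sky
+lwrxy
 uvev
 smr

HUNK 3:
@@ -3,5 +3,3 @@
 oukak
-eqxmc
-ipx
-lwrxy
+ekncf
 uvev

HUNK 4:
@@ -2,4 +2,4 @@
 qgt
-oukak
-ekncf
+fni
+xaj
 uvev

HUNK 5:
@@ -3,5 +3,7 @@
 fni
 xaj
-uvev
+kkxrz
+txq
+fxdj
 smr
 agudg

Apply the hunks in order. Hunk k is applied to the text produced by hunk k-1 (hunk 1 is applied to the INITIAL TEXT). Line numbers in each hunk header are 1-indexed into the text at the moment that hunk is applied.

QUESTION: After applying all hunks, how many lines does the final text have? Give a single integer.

Answer: 10

Derivation:
Hunk 1: at line 1 remove [vit] add [qgt] -> 11 lines: qbtsq qgt oukak eqxmc ipx naxn sky uvev smr agudg gvi
Hunk 2: at line 4 remove [naxn,sky] add [lwrxy] -> 10 lines: qbtsq qgt oukak eqxmc ipx lwrxy uvev smr agudg gvi
Hunk 3: at line 3 remove [eqxmc,ipx,lwrxy] add [ekncf] -> 8 lines: qbtsq qgt oukak ekncf uvev smr agudg gvi
Hunk 4: at line 2 remove [oukak,ekncf] add [fni,xaj] -> 8 lines: qbtsq qgt fni xaj uvev smr agudg gvi
Hunk 5: at line 3 remove [uvev] add [kkxrz,txq,fxdj] -> 10 lines: qbtsq qgt fni xaj kkxrz txq fxdj smr agudg gvi
Final line count: 10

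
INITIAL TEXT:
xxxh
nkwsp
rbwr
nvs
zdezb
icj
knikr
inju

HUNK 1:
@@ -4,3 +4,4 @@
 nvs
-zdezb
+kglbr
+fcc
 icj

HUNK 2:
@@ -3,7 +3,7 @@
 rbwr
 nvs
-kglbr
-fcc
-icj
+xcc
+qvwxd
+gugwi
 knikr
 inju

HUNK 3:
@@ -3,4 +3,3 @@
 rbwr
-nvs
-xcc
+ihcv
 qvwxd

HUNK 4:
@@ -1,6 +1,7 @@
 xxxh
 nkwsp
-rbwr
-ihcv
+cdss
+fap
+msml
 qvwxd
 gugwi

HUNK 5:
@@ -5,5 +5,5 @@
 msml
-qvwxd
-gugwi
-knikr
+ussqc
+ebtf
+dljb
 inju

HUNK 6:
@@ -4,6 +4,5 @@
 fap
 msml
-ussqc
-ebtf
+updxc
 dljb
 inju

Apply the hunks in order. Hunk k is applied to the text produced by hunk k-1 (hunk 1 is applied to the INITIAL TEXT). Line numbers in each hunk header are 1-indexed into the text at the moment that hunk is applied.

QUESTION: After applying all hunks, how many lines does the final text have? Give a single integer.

Hunk 1: at line 4 remove [zdezb] add [kglbr,fcc] -> 9 lines: xxxh nkwsp rbwr nvs kglbr fcc icj knikr inju
Hunk 2: at line 3 remove [kglbr,fcc,icj] add [xcc,qvwxd,gugwi] -> 9 lines: xxxh nkwsp rbwr nvs xcc qvwxd gugwi knikr inju
Hunk 3: at line 3 remove [nvs,xcc] add [ihcv] -> 8 lines: xxxh nkwsp rbwr ihcv qvwxd gugwi knikr inju
Hunk 4: at line 1 remove [rbwr,ihcv] add [cdss,fap,msml] -> 9 lines: xxxh nkwsp cdss fap msml qvwxd gugwi knikr inju
Hunk 5: at line 5 remove [qvwxd,gugwi,knikr] add [ussqc,ebtf,dljb] -> 9 lines: xxxh nkwsp cdss fap msml ussqc ebtf dljb inju
Hunk 6: at line 4 remove [ussqc,ebtf] add [updxc] -> 8 lines: xxxh nkwsp cdss fap msml updxc dljb inju
Final line count: 8

Answer: 8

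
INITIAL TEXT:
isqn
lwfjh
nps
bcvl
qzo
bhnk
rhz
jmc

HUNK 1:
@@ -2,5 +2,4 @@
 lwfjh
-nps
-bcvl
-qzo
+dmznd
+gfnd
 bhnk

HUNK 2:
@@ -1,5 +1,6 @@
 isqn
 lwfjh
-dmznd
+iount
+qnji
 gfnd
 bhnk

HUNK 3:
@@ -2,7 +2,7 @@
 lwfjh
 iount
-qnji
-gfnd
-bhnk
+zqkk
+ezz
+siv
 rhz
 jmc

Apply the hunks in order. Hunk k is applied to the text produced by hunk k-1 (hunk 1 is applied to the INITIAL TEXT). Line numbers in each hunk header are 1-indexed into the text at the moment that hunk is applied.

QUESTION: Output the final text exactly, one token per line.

Hunk 1: at line 2 remove [nps,bcvl,qzo] add [dmznd,gfnd] -> 7 lines: isqn lwfjh dmznd gfnd bhnk rhz jmc
Hunk 2: at line 1 remove [dmznd] add [iount,qnji] -> 8 lines: isqn lwfjh iount qnji gfnd bhnk rhz jmc
Hunk 3: at line 2 remove [qnji,gfnd,bhnk] add [zqkk,ezz,siv] -> 8 lines: isqn lwfjh iount zqkk ezz siv rhz jmc

Answer: isqn
lwfjh
iount
zqkk
ezz
siv
rhz
jmc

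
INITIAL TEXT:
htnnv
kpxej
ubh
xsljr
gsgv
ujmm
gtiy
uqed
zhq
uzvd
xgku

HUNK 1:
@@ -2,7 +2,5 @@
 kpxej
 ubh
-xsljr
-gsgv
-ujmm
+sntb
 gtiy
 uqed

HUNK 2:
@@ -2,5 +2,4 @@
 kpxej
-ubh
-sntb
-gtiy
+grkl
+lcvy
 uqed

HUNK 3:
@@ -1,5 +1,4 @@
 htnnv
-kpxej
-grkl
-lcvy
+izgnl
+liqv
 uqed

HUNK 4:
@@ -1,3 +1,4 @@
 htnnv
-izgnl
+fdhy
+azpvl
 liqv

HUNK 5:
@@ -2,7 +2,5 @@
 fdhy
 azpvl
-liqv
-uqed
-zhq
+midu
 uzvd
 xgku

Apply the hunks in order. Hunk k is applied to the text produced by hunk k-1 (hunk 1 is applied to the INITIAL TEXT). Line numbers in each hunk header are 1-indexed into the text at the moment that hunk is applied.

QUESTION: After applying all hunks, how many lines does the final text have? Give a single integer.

Answer: 6

Derivation:
Hunk 1: at line 2 remove [xsljr,gsgv,ujmm] add [sntb] -> 9 lines: htnnv kpxej ubh sntb gtiy uqed zhq uzvd xgku
Hunk 2: at line 2 remove [ubh,sntb,gtiy] add [grkl,lcvy] -> 8 lines: htnnv kpxej grkl lcvy uqed zhq uzvd xgku
Hunk 3: at line 1 remove [kpxej,grkl,lcvy] add [izgnl,liqv] -> 7 lines: htnnv izgnl liqv uqed zhq uzvd xgku
Hunk 4: at line 1 remove [izgnl] add [fdhy,azpvl] -> 8 lines: htnnv fdhy azpvl liqv uqed zhq uzvd xgku
Hunk 5: at line 2 remove [liqv,uqed,zhq] add [midu] -> 6 lines: htnnv fdhy azpvl midu uzvd xgku
Final line count: 6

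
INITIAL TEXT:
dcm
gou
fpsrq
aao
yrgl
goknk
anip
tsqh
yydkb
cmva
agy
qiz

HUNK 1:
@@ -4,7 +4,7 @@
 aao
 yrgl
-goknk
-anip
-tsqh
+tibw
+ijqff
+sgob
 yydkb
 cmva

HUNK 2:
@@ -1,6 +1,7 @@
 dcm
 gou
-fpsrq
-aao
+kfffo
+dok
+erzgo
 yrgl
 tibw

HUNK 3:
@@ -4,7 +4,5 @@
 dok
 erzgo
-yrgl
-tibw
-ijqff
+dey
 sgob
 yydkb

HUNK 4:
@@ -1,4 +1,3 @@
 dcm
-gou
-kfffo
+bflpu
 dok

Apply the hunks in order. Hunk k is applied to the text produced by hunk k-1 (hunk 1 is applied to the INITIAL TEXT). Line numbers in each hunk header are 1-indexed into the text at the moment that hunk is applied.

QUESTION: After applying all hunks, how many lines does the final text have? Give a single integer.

Hunk 1: at line 4 remove [goknk,anip,tsqh] add [tibw,ijqff,sgob] -> 12 lines: dcm gou fpsrq aao yrgl tibw ijqff sgob yydkb cmva agy qiz
Hunk 2: at line 1 remove [fpsrq,aao] add [kfffo,dok,erzgo] -> 13 lines: dcm gou kfffo dok erzgo yrgl tibw ijqff sgob yydkb cmva agy qiz
Hunk 3: at line 4 remove [yrgl,tibw,ijqff] add [dey] -> 11 lines: dcm gou kfffo dok erzgo dey sgob yydkb cmva agy qiz
Hunk 4: at line 1 remove [gou,kfffo] add [bflpu] -> 10 lines: dcm bflpu dok erzgo dey sgob yydkb cmva agy qiz
Final line count: 10

Answer: 10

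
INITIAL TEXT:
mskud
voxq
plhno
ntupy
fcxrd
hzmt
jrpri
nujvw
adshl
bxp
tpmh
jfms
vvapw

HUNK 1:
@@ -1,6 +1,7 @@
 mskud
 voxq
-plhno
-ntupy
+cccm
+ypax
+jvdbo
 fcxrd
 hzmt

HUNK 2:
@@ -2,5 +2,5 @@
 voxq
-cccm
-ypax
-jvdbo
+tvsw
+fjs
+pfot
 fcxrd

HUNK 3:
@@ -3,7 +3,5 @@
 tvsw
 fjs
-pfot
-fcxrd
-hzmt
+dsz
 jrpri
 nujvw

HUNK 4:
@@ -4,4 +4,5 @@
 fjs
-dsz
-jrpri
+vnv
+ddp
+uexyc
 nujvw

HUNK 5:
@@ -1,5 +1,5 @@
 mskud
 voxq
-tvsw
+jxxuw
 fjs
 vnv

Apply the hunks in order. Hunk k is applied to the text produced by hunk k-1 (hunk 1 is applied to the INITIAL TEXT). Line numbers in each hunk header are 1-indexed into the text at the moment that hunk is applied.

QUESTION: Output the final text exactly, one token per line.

Hunk 1: at line 1 remove [plhno,ntupy] add [cccm,ypax,jvdbo] -> 14 lines: mskud voxq cccm ypax jvdbo fcxrd hzmt jrpri nujvw adshl bxp tpmh jfms vvapw
Hunk 2: at line 2 remove [cccm,ypax,jvdbo] add [tvsw,fjs,pfot] -> 14 lines: mskud voxq tvsw fjs pfot fcxrd hzmt jrpri nujvw adshl bxp tpmh jfms vvapw
Hunk 3: at line 3 remove [pfot,fcxrd,hzmt] add [dsz] -> 12 lines: mskud voxq tvsw fjs dsz jrpri nujvw adshl bxp tpmh jfms vvapw
Hunk 4: at line 4 remove [dsz,jrpri] add [vnv,ddp,uexyc] -> 13 lines: mskud voxq tvsw fjs vnv ddp uexyc nujvw adshl bxp tpmh jfms vvapw
Hunk 5: at line 1 remove [tvsw] add [jxxuw] -> 13 lines: mskud voxq jxxuw fjs vnv ddp uexyc nujvw adshl bxp tpmh jfms vvapw

Answer: mskud
voxq
jxxuw
fjs
vnv
ddp
uexyc
nujvw
adshl
bxp
tpmh
jfms
vvapw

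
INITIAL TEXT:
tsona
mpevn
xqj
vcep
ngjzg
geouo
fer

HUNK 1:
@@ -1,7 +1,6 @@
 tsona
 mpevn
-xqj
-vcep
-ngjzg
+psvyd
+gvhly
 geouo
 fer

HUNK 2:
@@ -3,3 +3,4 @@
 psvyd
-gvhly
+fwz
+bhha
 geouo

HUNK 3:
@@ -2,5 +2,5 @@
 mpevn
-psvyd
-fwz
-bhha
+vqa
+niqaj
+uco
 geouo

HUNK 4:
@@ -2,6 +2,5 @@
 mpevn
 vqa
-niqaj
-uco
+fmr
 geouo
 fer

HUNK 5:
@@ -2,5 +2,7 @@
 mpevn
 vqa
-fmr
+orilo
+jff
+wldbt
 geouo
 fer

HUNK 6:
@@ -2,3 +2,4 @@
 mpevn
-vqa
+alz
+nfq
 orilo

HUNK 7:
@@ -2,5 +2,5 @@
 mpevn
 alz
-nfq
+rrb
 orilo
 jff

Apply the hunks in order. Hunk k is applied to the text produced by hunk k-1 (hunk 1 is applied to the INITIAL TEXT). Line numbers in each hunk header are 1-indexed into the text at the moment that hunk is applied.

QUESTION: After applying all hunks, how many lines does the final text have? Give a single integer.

Answer: 9

Derivation:
Hunk 1: at line 1 remove [xqj,vcep,ngjzg] add [psvyd,gvhly] -> 6 lines: tsona mpevn psvyd gvhly geouo fer
Hunk 2: at line 3 remove [gvhly] add [fwz,bhha] -> 7 lines: tsona mpevn psvyd fwz bhha geouo fer
Hunk 3: at line 2 remove [psvyd,fwz,bhha] add [vqa,niqaj,uco] -> 7 lines: tsona mpevn vqa niqaj uco geouo fer
Hunk 4: at line 2 remove [niqaj,uco] add [fmr] -> 6 lines: tsona mpevn vqa fmr geouo fer
Hunk 5: at line 2 remove [fmr] add [orilo,jff,wldbt] -> 8 lines: tsona mpevn vqa orilo jff wldbt geouo fer
Hunk 6: at line 2 remove [vqa] add [alz,nfq] -> 9 lines: tsona mpevn alz nfq orilo jff wldbt geouo fer
Hunk 7: at line 2 remove [nfq] add [rrb] -> 9 lines: tsona mpevn alz rrb orilo jff wldbt geouo fer
Final line count: 9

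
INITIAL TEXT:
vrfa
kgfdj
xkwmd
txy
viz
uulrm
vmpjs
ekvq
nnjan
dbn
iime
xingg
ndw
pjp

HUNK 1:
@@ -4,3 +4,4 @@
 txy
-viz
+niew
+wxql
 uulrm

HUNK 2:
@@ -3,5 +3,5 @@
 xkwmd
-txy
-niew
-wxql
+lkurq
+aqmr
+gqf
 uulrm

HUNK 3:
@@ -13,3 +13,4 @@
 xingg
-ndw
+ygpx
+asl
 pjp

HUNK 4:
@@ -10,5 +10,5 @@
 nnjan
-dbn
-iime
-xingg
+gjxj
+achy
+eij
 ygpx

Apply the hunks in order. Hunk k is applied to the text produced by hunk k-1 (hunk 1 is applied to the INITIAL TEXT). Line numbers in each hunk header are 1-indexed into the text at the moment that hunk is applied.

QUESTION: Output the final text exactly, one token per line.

Answer: vrfa
kgfdj
xkwmd
lkurq
aqmr
gqf
uulrm
vmpjs
ekvq
nnjan
gjxj
achy
eij
ygpx
asl
pjp

Derivation:
Hunk 1: at line 4 remove [viz] add [niew,wxql] -> 15 lines: vrfa kgfdj xkwmd txy niew wxql uulrm vmpjs ekvq nnjan dbn iime xingg ndw pjp
Hunk 2: at line 3 remove [txy,niew,wxql] add [lkurq,aqmr,gqf] -> 15 lines: vrfa kgfdj xkwmd lkurq aqmr gqf uulrm vmpjs ekvq nnjan dbn iime xingg ndw pjp
Hunk 3: at line 13 remove [ndw] add [ygpx,asl] -> 16 lines: vrfa kgfdj xkwmd lkurq aqmr gqf uulrm vmpjs ekvq nnjan dbn iime xingg ygpx asl pjp
Hunk 4: at line 10 remove [dbn,iime,xingg] add [gjxj,achy,eij] -> 16 lines: vrfa kgfdj xkwmd lkurq aqmr gqf uulrm vmpjs ekvq nnjan gjxj achy eij ygpx asl pjp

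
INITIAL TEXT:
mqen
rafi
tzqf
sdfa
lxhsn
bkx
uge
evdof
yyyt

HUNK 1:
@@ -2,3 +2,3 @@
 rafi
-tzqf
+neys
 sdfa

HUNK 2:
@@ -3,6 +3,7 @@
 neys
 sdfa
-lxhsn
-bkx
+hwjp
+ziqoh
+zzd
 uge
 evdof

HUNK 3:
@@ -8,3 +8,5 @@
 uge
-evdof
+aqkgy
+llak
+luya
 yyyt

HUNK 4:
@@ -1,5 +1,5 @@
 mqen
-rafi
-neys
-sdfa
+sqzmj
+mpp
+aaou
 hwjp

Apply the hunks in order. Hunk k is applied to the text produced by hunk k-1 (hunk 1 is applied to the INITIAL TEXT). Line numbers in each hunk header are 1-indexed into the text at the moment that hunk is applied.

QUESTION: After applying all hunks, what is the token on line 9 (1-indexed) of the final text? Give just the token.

Answer: aqkgy

Derivation:
Hunk 1: at line 2 remove [tzqf] add [neys] -> 9 lines: mqen rafi neys sdfa lxhsn bkx uge evdof yyyt
Hunk 2: at line 3 remove [lxhsn,bkx] add [hwjp,ziqoh,zzd] -> 10 lines: mqen rafi neys sdfa hwjp ziqoh zzd uge evdof yyyt
Hunk 3: at line 8 remove [evdof] add [aqkgy,llak,luya] -> 12 lines: mqen rafi neys sdfa hwjp ziqoh zzd uge aqkgy llak luya yyyt
Hunk 4: at line 1 remove [rafi,neys,sdfa] add [sqzmj,mpp,aaou] -> 12 lines: mqen sqzmj mpp aaou hwjp ziqoh zzd uge aqkgy llak luya yyyt
Final line 9: aqkgy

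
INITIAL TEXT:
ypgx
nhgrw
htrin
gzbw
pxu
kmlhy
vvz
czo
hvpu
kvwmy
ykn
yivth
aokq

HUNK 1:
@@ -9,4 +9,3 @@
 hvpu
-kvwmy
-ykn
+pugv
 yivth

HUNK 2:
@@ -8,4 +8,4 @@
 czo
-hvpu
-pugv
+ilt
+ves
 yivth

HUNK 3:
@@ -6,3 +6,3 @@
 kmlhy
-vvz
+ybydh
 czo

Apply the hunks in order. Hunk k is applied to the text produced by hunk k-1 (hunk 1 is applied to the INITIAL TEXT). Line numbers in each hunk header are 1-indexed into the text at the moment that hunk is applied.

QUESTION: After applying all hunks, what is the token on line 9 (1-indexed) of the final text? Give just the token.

Hunk 1: at line 9 remove [kvwmy,ykn] add [pugv] -> 12 lines: ypgx nhgrw htrin gzbw pxu kmlhy vvz czo hvpu pugv yivth aokq
Hunk 2: at line 8 remove [hvpu,pugv] add [ilt,ves] -> 12 lines: ypgx nhgrw htrin gzbw pxu kmlhy vvz czo ilt ves yivth aokq
Hunk 3: at line 6 remove [vvz] add [ybydh] -> 12 lines: ypgx nhgrw htrin gzbw pxu kmlhy ybydh czo ilt ves yivth aokq
Final line 9: ilt

Answer: ilt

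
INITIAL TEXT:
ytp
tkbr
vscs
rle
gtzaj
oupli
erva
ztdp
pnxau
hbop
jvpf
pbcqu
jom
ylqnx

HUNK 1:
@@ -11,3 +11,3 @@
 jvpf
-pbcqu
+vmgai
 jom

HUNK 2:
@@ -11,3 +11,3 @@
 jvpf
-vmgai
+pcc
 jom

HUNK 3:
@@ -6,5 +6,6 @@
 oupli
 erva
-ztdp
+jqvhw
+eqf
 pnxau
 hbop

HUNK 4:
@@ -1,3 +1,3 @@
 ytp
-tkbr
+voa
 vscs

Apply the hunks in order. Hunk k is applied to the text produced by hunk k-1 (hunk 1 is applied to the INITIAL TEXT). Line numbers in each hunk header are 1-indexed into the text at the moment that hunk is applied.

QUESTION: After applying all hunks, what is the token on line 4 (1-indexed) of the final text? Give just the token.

Answer: rle

Derivation:
Hunk 1: at line 11 remove [pbcqu] add [vmgai] -> 14 lines: ytp tkbr vscs rle gtzaj oupli erva ztdp pnxau hbop jvpf vmgai jom ylqnx
Hunk 2: at line 11 remove [vmgai] add [pcc] -> 14 lines: ytp tkbr vscs rle gtzaj oupli erva ztdp pnxau hbop jvpf pcc jom ylqnx
Hunk 3: at line 6 remove [ztdp] add [jqvhw,eqf] -> 15 lines: ytp tkbr vscs rle gtzaj oupli erva jqvhw eqf pnxau hbop jvpf pcc jom ylqnx
Hunk 4: at line 1 remove [tkbr] add [voa] -> 15 lines: ytp voa vscs rle gtzaj oupli erva jqvhw eqf pnxau hbop jvpf pcc jom ylqnx
Final line 4: rle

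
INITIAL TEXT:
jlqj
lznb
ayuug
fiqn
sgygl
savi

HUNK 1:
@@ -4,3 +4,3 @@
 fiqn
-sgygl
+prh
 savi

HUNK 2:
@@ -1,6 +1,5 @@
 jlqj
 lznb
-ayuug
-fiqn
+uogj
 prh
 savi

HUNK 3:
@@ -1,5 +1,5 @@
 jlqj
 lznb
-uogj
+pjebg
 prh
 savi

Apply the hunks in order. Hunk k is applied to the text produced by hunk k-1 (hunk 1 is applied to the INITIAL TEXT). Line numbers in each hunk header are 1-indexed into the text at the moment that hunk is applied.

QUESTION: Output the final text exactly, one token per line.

Answer: jlqj
lznb
pjebg
prh
savi

Derivation:
Hunk 1: at line 4 remove [sgygl] add [prh] -> 6 lines: jlqj lznb ayuug fiqn prh savi
Hunk 2: at line 1 remove [ayuug,fiqn] add [uogj] -> 5 lines: jlqj lznb uogj prh savi
Hunk 3: at line 1 remove [uogj] add [pjebg] -> 5 lines: jlqj lznb pjebg prh savi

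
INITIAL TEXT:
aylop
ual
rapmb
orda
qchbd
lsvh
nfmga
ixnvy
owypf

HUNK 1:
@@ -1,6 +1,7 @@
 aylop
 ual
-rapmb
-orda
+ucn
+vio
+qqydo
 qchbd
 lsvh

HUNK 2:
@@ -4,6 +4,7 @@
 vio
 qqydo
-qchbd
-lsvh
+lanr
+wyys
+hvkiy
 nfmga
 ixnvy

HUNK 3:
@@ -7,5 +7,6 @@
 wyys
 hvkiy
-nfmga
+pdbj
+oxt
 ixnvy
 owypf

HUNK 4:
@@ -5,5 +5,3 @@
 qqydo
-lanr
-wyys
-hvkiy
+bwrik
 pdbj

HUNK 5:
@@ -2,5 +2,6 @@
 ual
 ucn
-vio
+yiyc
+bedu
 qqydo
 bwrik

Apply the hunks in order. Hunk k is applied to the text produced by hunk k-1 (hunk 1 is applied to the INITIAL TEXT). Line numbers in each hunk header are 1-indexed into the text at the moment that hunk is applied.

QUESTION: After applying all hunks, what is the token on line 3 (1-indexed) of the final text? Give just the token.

Answer: ucn

Derivation:
Hunk 1: at line 1 remove [rapmb,orda] add [ucn,vio,qqydo] -> 10 lines: aylop ual ucn vio qqydo qchbd lsvh nfmga ixnvy owypf
Hunk 2: at line 4 remove [qchbd,lsvh] add [lanr,wyys,hvkiy] -> 11 lines: aylop ual ucn vio qqydo lanr wyys hvkiy nfmga ixnvy owypf
Hunk 3: at line 7 remove [nfmga] add [pdbj,oxt] -> 12 lines: aylop ual ucn vio qqydo lanr wyys hvkiy pdbj oxt ixnvy owypf
Hunk 4: at line 5 remove [lanr,wyys,hvkiy] add [bwrik] -> 10 lines: aylop ual ucn vio qqydo bwrik pdbj oxt ixnvy owypf
Hunk 5: at line 2 remove [vio] add [yiyc,bedu] -> 11 lines: aylop ual ucn yiyc bedu qqydo bwrik pdbj oxt ixnvy owypf
Final line 3: ucn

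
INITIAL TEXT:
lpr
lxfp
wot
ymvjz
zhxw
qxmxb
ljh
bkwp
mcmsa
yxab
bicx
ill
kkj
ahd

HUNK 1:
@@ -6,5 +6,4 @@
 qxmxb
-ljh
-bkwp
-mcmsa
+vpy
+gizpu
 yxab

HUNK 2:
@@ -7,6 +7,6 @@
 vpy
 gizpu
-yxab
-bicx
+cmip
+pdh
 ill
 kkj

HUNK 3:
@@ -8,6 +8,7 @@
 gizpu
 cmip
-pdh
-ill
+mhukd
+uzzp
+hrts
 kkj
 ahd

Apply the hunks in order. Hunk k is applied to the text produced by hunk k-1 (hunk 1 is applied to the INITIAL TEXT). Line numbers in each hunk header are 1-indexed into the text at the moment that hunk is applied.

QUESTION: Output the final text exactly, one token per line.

Hunk 1: at line 6 remove [ljh,bkwp,mcmsa] add [vpy,gizpu] -> 13 lines: lpr lxfp wot ymvjz zhxw qxmxb vpy gizpu yxab bicx ill kkj ahd
Hunk 2: at line 7 remove [yxab,bicx] add [cmip,pdh] -> 13 lines: lpr lxfp wot ymvjz zhxw qxmxb vpy gizpu cmip pdh ill kkj ahd
Hunk 3: at line 8 remove [pdh,ill] add [mhukd,uzzp,hrts] -> 14 lines: lpr lxfp wot ymvjz zhxw qxmxb vpy gizpu cmip mhukd uzzp hrts kkj ahd

Answer: lpr
lxfp
wot
ymvjz
zhxw
qxmxb
vpy
gizpu
cmip
mhukd
uzzp
hrts
kkj
ahd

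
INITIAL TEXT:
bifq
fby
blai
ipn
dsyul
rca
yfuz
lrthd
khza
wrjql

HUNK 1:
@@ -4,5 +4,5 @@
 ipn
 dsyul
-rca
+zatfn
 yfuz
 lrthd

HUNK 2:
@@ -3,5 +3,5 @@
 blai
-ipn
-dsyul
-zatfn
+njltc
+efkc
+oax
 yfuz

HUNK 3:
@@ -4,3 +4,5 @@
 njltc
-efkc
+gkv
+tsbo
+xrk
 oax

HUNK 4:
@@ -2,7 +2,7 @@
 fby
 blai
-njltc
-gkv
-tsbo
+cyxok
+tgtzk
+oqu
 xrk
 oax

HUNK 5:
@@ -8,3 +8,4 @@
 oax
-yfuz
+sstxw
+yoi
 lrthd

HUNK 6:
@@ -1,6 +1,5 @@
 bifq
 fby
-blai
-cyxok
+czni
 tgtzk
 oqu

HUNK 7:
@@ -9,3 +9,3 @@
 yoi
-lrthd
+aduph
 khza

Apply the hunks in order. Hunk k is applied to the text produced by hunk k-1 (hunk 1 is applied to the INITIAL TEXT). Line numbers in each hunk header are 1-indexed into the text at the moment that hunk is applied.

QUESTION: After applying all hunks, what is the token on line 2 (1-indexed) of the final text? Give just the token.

Hunk 1: at line 4 remove [rca] add [zatfn] -> 10 lines: bifq fby blai ipn dsyul zatfn yfuz lrthd khza wrjql
Hunk 2: at line 3 remove [ipn,dsyul,zatfn] add [njltc,efkc,oax] -> 10 lines: bifq fby blai njltc efkc oax yfuz lrthd khza wrjql
Hunk 3: at line 4 remove [efkc] add [gkv,tsbo,xrk] -> 12 lines: bifq fby blai njltc gkv tsbo xrk oax yfuz lrthd khza wrjql
Hunk 4: at line 2 remove [njltc,gkv,tsbo] add [cyxok,tgtzk,oqu] -> 12 lines: bifq fby blai cyxok tgtzk oqu xrk oax yfuz lrthd khza wrjql
Hunk 5: at line 8 remove [yfuz] add [sstxw,yoi] -> 13 lines: bifq fby blai cyxok tgtzk oqu xrk oax sstxw yoi lrthd khza wrjql
Hunk 6: at line 1 remove [blai,cyxok] add [czni] -> 12 lines: bifq fby czni tgtzk oqu xrk oax sstxw yoi lrthd khza wrjql
Hunk 7: at line 9 remove [lrthd] add [aduph] -> 12 lines: bifq fby czni tgtzk oqu xrk oax sstxw yoi aduph khza wrjql
Final line 2: fby

Answer: fby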